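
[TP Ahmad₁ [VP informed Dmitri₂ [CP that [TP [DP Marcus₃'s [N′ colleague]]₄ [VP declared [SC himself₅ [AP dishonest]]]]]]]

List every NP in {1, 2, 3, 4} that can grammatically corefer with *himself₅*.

{4}

*himself* is an anaphor, so Principle A applies: it must be bound in its binding domain.
Binding domain of *himself₅*: the embedded TP, whose subject is [Marcus₃'s colleague]₄.
*Ahmad₁* c-commands the anaphor but is outside its binding domain → cannot satisfy Principle A.
*Dmitri₂* c-commands the anaphor but is outside its binding domain → cannot satisfy Principle A.
*Marcus₃* does not c-command the anaphor → cannot bind it.
*[Marcus₃'s colleague]₄* c-commands the anaphor within its binding domain → licit binder.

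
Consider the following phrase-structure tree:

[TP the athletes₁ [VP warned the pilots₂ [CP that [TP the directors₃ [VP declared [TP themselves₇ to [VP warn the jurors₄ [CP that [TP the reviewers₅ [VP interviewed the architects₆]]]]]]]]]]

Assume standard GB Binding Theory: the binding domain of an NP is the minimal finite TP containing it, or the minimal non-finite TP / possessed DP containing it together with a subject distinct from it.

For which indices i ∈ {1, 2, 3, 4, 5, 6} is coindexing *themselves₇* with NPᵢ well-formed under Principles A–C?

{3}

*themselves* is an anaphor, so Principle A applies: it must be bound in its binding domain.
Binding domain of *themselves₇*: the embedded TP, whose subject is the directors₃.
*the athletes₁* c-commands the anaphor but is outside its binding domain → cannot satisfy Principle A.
*the pilots₂* c-commands the anaphor but is outside its binding domain → cannot satisfy Principle A.
*the directors₃* c-commands the anaphor within its binding domain → licit binder.
*the jurors₄* does not c-command the anaphor → cannot bind it.
*the reviewers₅* does not c-command the anaphor → cannot bind it.
*the architects₆* does not c-command the anaphor → cannot bind it.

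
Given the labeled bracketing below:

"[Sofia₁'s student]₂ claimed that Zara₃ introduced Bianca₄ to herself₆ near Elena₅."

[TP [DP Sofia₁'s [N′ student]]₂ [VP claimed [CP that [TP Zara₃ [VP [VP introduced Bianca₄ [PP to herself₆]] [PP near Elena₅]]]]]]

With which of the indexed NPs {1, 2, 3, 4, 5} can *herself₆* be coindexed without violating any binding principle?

*herself* is an anaphor, so Principle A applies: it must be bound in its binding domain.
Binding domain of *herself₆*: the embedded TP, whose subject is Zara₃.
*Sofia₁* does not c-command the anaphor → cannot bind it.
*[Sofia₁'s student]₂* c-commands the anaphor but is outside its binding domain → cannot satisfy Principle A.
*Zara₃* c-commands the anaphor within its binding domain → licit binder.
*Bianca₄* c-commands the anaphor within its binding domain → licit binder.
*Elena₅* does not c-command the anaphor → cannot bind it.

{3, 4}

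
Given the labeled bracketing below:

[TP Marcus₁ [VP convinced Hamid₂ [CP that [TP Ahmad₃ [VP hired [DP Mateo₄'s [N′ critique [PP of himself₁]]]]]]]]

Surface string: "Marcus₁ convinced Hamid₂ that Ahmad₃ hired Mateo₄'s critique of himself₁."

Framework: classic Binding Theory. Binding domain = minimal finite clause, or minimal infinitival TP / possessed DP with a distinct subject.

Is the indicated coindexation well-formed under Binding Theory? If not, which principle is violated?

Principle A

The two coindexed NPs are *Marcus₁* and *himself₁*.
*himself₁* is an anaphor. Principle A requires it to be bound within its binding domain — the possessed DP, whose subject is Mateo₄.
Within that domain it is c-commanded by *Mateo₄*, which does not share its index.
*Marcus₁* does c-command the anaphor, but from outside its binding domain.
The anaphor is unbound in its domain → Principle A violation.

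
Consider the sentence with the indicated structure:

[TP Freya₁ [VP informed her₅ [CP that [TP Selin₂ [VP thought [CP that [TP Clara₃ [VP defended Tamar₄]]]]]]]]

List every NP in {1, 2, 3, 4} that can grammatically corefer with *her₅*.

*her* is a pronoun, so Principle B applies: it must be free in its binding domain.
Binding domain of *her₅*: the matrix TP, whose subject is Freya₁.
*Freya₁* c-commands the pronoun within its binding domain → coindexation would violate Principle B.
*Selin₂*: the pronoun c-commands this R-expression → coindexation would violate Principle C on *Selin₂*.
*Clara₃*: the pronoun c-commands this R-expression → coindexation would violate Principle C on *Clara₃*.
*Tamar₄*: the pronoun c-commands this R-expression → coindexation would violate Principle C on *Tamar₄*.

none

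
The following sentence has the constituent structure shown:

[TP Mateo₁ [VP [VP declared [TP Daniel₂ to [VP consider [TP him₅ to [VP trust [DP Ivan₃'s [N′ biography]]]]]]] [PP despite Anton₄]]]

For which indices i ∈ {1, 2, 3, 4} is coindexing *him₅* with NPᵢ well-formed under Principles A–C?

{1, 4}

*him* is a pronoun, so Principle B applies: it must be free in its binding domain.
Binding domain of *him₅*: the embedded TP, whose subject is Daniel₂.
*Mateo₁* c-commands the pronoun but from outside its binding domain, and is not c-commanded by it → coindexation permitted.
*Daniel₂* c-commands the pronoun within its binding domain → coindexation would violate Principle B.
*Ivan₃*: the pronoun c-commands this R-expression → coindexation would violate Principle C on *Ivan₃*.
*Anton₄* and the pronoun do not c-command one another → neither Principle B nor Principle C is at stake; coindexation permitted.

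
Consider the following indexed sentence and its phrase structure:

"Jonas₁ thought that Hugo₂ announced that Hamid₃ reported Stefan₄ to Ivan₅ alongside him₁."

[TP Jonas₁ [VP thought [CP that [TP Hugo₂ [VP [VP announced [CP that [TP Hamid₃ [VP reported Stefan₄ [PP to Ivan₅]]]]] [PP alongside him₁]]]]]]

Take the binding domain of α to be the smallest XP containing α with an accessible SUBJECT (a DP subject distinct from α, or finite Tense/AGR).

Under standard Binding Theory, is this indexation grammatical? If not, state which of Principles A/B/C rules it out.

The two coindexed NPs are *Jonas₁* and *him₁*.
*him₁* is a pronoun; its binding domain is the embedded TP, whose subject is Hugo₂. Within that domain it is c-commanded only by *Hugo₂*, which carries a different index — the pronoun is free locally, so Principle B holds.
*Jonas₁* is an R-expression; *him₁* does not c-command it, and no other NP shares its index, so Principle C is satisfied.
All principles are respected.

grammatical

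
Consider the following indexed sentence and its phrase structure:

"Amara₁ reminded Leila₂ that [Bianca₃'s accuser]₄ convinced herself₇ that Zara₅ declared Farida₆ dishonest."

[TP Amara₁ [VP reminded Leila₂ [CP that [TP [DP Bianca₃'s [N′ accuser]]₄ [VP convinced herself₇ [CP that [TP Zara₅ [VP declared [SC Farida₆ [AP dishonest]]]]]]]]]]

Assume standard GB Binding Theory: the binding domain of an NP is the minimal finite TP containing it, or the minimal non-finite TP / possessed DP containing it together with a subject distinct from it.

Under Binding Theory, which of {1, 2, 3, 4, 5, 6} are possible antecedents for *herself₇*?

*herself* is an anaphor, so Principle A applies: it must be bound in its binding domain.
Binding domain of *herself₇*: the embedded TP, whose subject is [Bianca₃'s accuser]₄.
*Amara₁* c-commands the anaphor but is outside its binding domain → cannot satisfy Principle A.
*Leila₂* c-commands the anaphor but is outside its binding domain → cannot satisfy Principle A.
*Bianca₃* does not c-command the anaphor → cannot bind it.
*[Bianca₃'s accuser]₄* c-commands the anaphor within its binding domain → licit binder.
*Zara₅* does not c-command the anaphor → cannot bind it.
*Farida₆* does not c-command the anaphor → cannot bind it.

{4}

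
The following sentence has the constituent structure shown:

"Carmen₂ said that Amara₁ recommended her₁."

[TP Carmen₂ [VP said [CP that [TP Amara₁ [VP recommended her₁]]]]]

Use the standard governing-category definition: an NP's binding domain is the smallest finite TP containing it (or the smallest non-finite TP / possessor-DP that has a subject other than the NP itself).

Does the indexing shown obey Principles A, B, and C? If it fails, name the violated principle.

Principle B

The two coindexed NPs are *Amara₁* and *her₁*.
*her₁* is a pronoun. Its binding domain is the embedded TP, whose subject is Amara₁.
*Amara₁* c-commands it within that domain and carries the same index.
The pronoun is locally bound → Principle B violation.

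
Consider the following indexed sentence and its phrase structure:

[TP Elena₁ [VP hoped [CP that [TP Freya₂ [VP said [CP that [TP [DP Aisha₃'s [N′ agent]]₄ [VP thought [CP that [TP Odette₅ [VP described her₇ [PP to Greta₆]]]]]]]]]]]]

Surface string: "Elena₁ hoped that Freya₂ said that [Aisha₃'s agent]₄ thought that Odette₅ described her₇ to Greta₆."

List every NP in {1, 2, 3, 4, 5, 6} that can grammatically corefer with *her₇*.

{1, 2, 3, 4}

*her* is a pronoun, so Principle B applies: it must be free in its binding domain.
Binding domain of *her₇*: the embedded TP, whose subject is Odette₅.
*Elena₁* c-commands the pronoun but from outside its binding domain, and is not c-commanded by it → coindexation permitted.
*Freya₂* c-commands the pronoun but from outside its binding domain, and is not c-commanded by it → coindexation permitted.
*Aisha₃* and the pronoun do not c-command one another → neither Principle B nor Principle C is at stake; coindexation permitted.
*[Aisha₃'s agent]₄* c-commands the pronoun but from outside its binding domain, and is not c-commanded by it → coindexation permitted.
*Odette₅* c-commands the pronoun within its binding domain → coindexation would violate Principle B.
*Greta₆*: the pronoun c-commands this R-expression → coindexation would violate Principle C on *Greta₆*.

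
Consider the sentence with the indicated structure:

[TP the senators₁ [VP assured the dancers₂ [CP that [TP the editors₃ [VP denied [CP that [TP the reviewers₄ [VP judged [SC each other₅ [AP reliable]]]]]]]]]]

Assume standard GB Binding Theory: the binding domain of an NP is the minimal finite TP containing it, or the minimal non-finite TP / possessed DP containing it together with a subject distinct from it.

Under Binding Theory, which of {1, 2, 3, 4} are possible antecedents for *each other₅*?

{4}

*each other* is an anaphor, so Principle A applies: it must be bound in its binding domain.
Binding domain of *each other₅*: the embedded TP, whose subject is the reviewers₄.
*the senators₁* c-commands the anaphor but is outside its binding domain → cannot satisfy Principle A.
*the dancers₂* c-commands the anaphor but is outside its binding domain → cannot satisfy Principle A.
*the editors₃* c-commands the anaphor but is outside its binding domain → cannot satisfy Principle A.
*the reviewers₄* c-commands the anaphor within its binding domain → licit binder.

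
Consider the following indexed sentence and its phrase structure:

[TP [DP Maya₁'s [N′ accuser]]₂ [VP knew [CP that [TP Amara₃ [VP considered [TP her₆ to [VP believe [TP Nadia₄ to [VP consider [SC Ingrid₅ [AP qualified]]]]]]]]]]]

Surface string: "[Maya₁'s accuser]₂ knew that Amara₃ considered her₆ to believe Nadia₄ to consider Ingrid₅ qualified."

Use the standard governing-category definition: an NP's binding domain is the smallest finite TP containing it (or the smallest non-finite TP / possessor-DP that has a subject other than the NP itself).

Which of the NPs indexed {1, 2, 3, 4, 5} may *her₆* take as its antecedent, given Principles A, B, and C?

{1, 2}

*her* is a pronoun, so Principle B applies: it must be free in its binding domain.
Binding domain of *her₆*: the embedded TP, whose subject is Amara₃.
*Maya₁* and the pronoun do not c-command one another → neither Principle B nor Principle C is at stake; coindexation permitted.
*[Maya₁'s accuser]₂* c-commands the pronoun but from outside its binding domain, and is not c-commanded by it → coindexation permitted.
*Amara₃* c-commands the pronoun within its binding domain → coindexation would violate Principle B.
*Nadia₄*: the pronoun c-commands this R-expression → coindexation would violate Principle C on *Nadia₄*.
*Ingrid₅*: the pronoun c-commands this R-expression → coindexation would violate Principle C on *Ingrid₅*.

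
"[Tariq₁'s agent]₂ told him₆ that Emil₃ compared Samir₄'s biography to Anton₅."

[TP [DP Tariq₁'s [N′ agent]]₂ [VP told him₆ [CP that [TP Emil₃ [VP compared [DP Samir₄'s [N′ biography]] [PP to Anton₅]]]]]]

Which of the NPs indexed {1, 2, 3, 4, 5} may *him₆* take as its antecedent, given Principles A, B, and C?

*him* is a pronoun, so Principle B applies: it must be free in its binding domain.
Binding domain of *him₆*: the matrix TP, whose subject is [Tariq₁'s agent]₂.
*Tariq₁* and the pronoun do not c-command one another → neither Principle B nor Principle C is at stake; coindexation permitted.
*[Tariq₁'s agent]₂* c-commands the pronoun within its binding domain → coindexation would violate Principle B.
*Emil₃*: the pronoun c-commands this R-expression → coindexation would violate Principle C on *Emil₃*.
*Samir₄*: the pronoun c-commands this R-expression → coindexation would violate Principle C on *Samir₄*.
*Anton₅*: the pronoun c-commands this R-expression → coindexation would violate Principle C on *Anton₅*.

{1}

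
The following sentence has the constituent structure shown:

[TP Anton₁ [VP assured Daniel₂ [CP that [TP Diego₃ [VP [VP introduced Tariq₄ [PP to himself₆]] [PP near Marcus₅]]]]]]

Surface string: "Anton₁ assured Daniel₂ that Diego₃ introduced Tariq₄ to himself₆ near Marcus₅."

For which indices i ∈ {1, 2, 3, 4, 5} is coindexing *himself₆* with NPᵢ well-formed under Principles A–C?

*himself* is an anaphor, so Principle A applies: it must be bound in its binding domain.
Binding domain of *himself₆*: the embedded TP, whose subject is Diego₃.
*Anton₁* c-commands the anaphor but is outside its binding domain → cannot satisfy Principle A.
*Daniel₂* c-commands the anaphor but is outside its binding domain → cannot satisfy Principle A.
*Diego₃* c-commands the anaphor within its binding domain → licit binder.
*Tariq₄* c-commands the anaphor within its binding domain → licit binder.
*Marcus₅* does not c-command the anaphor → cannot bind it.

{3, 4}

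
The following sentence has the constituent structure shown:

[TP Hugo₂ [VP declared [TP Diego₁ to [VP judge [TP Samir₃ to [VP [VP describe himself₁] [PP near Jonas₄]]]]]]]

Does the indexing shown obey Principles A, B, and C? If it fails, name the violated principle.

The two coindexed NPs are *Diego₁* and *himself₁*.
*himself₁* is an anaphor. Principle A requires it to be bound within its binding domain — the embedded TP, whose subject is Samir₃.
Within that domain it is c-commanded by *Samir₃*, which does not share its index.
*Diego₁* does c-command the anaphor, but from outside its binding domain.
The anaphor is unbound in its domain → Principle A violation.

Principle A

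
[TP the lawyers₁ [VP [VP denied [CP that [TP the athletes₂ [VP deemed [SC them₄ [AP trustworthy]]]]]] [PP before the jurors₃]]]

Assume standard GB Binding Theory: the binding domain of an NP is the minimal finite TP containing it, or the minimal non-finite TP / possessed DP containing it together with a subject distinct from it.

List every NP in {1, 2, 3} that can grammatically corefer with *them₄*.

*them* is a pronoun, so Principle B applies: it must be free in its binding domain.
Binding domain of *them₄*: the embedded TP, whose subject is the athletes₂.
*the lawyers₁* c-commands the pronoun but from outside its binding domain, and is not c-commanded by it → coindexation permitted.
*the athletes₂* c-commands the pronoun within its binding domain → coindexation would violate Principle B.
*the jurors₃* and the pronoun do not c-command one another → neither Principle B nor Principle C is at stake; coindexation permitted.

{1, 3}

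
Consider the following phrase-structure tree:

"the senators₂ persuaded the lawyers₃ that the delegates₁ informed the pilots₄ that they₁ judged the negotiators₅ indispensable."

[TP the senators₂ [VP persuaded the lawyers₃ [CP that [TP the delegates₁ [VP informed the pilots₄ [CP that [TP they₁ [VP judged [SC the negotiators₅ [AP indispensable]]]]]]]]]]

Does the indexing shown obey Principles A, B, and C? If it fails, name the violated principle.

grammatical

The two coindexed NPs are *the delegates₁* and *they₁*.
*they₁* is a pronoun; nothing c-commands it within its binding domain (the embedded TP.), so Principle B holds trivially.
*the delegates₁* is an R-expression; *they₁* does not c-command it, and no other NP shares its index, so Principle C is satisfied.
All principles are respected.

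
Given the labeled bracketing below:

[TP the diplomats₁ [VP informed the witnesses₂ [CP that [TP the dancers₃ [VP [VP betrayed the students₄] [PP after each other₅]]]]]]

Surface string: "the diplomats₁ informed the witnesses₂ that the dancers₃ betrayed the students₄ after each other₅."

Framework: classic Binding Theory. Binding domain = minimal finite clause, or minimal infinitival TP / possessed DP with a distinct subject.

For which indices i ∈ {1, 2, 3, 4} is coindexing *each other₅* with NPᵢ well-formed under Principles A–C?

{3}

*each other* is an anaphor, so Principle A applies: it must be bound in its binding domain.
Binding domain of *each other₅*: the embedded TP, whose subject is the dancers₃.
*the diplomats₁* c-commands the anaphor but is outside its binding domain → cannot satisfy Principle A.
*the witnesses₂* c-commands the anaphor but is outside its binding domain → cannot satisfy Principle A.
*the dancers₃* c-commands the anaphor within its binding domain → licit binder.
*the students₄* does not c-command the anaphor → cannot bind it.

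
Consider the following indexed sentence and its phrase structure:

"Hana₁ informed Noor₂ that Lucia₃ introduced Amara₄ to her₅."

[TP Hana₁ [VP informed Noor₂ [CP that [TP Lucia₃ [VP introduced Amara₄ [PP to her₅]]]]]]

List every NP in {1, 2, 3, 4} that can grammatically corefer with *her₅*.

{1, 2}

*her* is a pronoun, so Principle B applies: it must be free in its binding domain.
Binding domain of *her₅*: the embedded TP, whose subject is Lucia₃.
*Hana₁* c-commands the pronoun but from outside its binding domain, and is not c-commanded by it → coindexation permitted.
*Noor₂* c-commands the pronoun but from outside its binding domain, and is not c-commanded by it → coindexation permitted.
*Lucia₃* c-commands the pronoun within its binding domain → coindexation would violate Principle B.
*Amara₄* c-commands the pronoun within its binding domain → coindexation would violate Principle B.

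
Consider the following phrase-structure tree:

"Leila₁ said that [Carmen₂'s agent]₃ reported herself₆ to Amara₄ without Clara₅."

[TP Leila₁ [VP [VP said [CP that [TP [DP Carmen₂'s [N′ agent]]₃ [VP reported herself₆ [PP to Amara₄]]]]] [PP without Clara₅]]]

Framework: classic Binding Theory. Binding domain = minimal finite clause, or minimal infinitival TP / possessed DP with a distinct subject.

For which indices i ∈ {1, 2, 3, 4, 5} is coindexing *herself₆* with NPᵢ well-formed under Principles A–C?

{3}

*herself* is an anaphor, so Principle A applies: it must be bound in its binding domain.
Binding domain of *herself₆*: the embedded TP, whose subject is [Carmen₂'s agent]₃.
*Leila₁* c-commands the anaphor but is outside its binding domain → cannot satisfy Principle A.
*Carmen₂* does not c-command the anaphor → cannot bind it.
*[Carmen₂'s agent]₃* c-commands the anaphor within its binding domain → licit binder.
*Amara₄* does not c-command the anaphor → cannot bind it.
*Clara₅* does not c-command the anaphor → cannot bind it.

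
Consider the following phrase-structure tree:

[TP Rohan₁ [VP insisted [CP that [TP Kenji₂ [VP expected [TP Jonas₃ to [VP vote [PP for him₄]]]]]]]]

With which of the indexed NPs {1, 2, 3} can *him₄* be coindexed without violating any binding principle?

*him* is a pronoun, so Principle B applies: it must be free in its binding domain.
Binding domain of *him₄*: the embedded TP, whose subject is Jonas₃.
*Rohan₁* c-commands the pronoun but from outside its binding domain, and is not c-commanded by it → coindexation permitted.
*Kenji₂* c-commands the pronoun but from outside its binding domain, and is not c-commanded by it → coindexation permitted.
*Jonas₃* c-commands the pronoun within its binding domain → coindexation would violate Principle B.

{1, 2}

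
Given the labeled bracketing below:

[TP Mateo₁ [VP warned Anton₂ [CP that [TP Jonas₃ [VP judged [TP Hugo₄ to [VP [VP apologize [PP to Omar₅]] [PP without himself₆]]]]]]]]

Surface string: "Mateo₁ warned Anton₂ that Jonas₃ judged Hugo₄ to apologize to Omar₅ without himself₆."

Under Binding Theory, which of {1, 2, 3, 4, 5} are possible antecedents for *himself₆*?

*himself* is an anaphor, so Principle A applies: it must be bound in its binding domain.
Binding domain of *himself₆*: the embedded TP, whose subject is Hugo₄.
*Mateo₁* c-commands the anaphor but is outside its binding domain → cannot satisfy Principle A.
*Anton₂* c-commands the anaphor but is outside its binding domain → cannot satisfy Principle A.
*Jonas₃* c-commands the anaphor but is outside its binding domain → cannot satisfy Principle A.
*Hugo₄* c-commands the anaphor within its binding domain → licit binder.
*Omar₅* does not c-command the anaphor → cannot bind it.

{4}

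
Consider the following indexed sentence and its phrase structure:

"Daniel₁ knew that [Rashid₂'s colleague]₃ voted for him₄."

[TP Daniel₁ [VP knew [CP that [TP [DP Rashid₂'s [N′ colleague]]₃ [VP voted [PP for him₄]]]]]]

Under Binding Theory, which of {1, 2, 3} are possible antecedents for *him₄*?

*him* is a pronoun, so Principle B applies: it must be free in its binding domain.
Binding domain of *him₄*: the embedded TP, whose subject is [Rashid₂'s colleague]₃.
*Daniel₁* c-commands the pronoun but from outside its binding domain, and is not c-commanded by it → coindexation permitted.
*Rashid₂* and the pronoun do not c-command one another → neither Principle B nor Principle C is at stake; coindexation permitted.
*[Rashid₂'s colleague]₃* c-commands the pronoun within its binding domain → coindexation would violate Principle B.

{1, 2}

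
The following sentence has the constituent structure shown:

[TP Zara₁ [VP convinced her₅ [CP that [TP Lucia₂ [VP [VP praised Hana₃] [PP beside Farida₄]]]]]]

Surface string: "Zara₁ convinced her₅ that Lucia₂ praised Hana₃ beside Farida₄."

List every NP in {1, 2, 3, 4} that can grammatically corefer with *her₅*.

none

*her* is a pronoun, so Principle B applies: it must be free in its binding domain.
Binding domain of *her₅*: the matrix TP, whose subject is Zara₁.
*Zara₁* c-commands the pronoun within its binding domain → coindexation would violate Principle B.
*Lucia₂*: the pronoun c-commands this R-expression → coindexation would violate Principle C on *Lucia₂*.
*Hana₃*: the pronoun c-commands this R-expression → coindexation would violate Principle C on *Hana₃*.
*Farida₄*: the pronoun c-commands this R-expression → coindexation would violate Principle C on *Farida₄*.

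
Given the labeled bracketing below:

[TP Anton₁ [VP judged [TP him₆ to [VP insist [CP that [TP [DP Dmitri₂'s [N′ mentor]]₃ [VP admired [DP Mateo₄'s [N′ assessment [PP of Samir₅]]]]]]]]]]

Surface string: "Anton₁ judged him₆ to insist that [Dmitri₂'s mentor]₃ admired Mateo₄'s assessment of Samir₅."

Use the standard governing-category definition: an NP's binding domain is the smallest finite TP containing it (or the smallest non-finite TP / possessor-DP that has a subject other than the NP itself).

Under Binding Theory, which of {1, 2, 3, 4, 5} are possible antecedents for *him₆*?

*him* is a pronoun, so Principle B applies: it must be free in its binding domain.
Binding domain of *him₆*: the matrix TP, whose subject is Anton₁.
*Anton₁* c-commands the pronoun within its binding domain → coindexation would violate Principle B.
*Dmitri₂*: the pronoun c-commands this R-expression → coindexation would violate Principle C on *Dmitri₂*.
*[Dmitri₂'s mentor]₃*: the pronoun c-commands this R-expression → coindexation would violate Principle C on *[Dmitri₂'s mentor]₃*.
*Mateo₄*: the pronoun c-commands this R-expression → coindexation would violate Principle C on *Mateo₄*.
*Samir₅*: the pronoun c-commands this R-expression → coindexation would violate Principle C on *Samir₅*.

none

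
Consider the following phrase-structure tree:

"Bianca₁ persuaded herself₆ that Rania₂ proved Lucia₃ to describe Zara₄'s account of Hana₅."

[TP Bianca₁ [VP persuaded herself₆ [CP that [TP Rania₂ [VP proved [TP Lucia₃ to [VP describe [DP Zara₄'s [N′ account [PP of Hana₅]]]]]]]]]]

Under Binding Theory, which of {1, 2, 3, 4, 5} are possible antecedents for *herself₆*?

*herself* is an anaphor, so Principle A applies: it must be bound in its binding domain.
Binding domain of *herself₆*: the matrix TP, whose subject is Bianca₁.
*Bianca₁* c-commands the anaphor within its binding domain → licit binder.
*Rania₂* does not c-command the anaphor → cannot bind it.
*Lucia₃* does not c-command the anaphor → cannot bind it.
*Zara₄* does not c-command the anaphor → cannot bind it.
*Hana₅* does not c-command the anaphor → cannot bind it.

{1}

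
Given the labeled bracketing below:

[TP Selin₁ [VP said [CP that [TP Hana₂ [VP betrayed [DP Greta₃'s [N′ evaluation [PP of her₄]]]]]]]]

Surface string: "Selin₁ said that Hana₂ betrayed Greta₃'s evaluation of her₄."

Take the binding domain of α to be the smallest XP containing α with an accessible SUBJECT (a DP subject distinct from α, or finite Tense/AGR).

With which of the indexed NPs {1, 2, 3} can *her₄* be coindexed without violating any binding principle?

*her* is a pronoun, so Principle B applies: it must be free in its binding domain.
Binding domain of *her₄*: the possessed DP, whose subject is Greta₃.
*Selin₁* c-commands the pronoun but from outside its binding domain, and is not c-commanded by it → coindexation permitted.
*Hana₂* c-commands the pronoun but from outside its binding domain, and is not c-commanded by it → coindexation permitted.
*Greta₃* c-commands the pronoun within its binding domain → coindexation would violate Principle B.

{1, 2}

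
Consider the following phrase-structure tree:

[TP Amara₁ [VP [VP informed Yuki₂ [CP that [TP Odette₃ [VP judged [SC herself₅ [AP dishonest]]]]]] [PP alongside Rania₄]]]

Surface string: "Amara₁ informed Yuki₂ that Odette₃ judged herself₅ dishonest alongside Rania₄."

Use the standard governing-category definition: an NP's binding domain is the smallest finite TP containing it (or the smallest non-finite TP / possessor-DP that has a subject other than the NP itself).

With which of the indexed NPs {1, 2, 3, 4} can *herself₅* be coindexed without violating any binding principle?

{3}

*herself* is an anaphor, so Principle A applies: it must be bound in its binding domain.
Binding domain of *herself₅*: the embedded TP, whose subject is Odette₃.
*Amara₁* c-commands the anaphor but is outside its binding domain → cannot satisfy Principle A.
*Yuki₂* c-commands the anaphor but is outside its binding domain → cannot satisfy Principle A.
*Odette₃* c-commands the anaphor within its binding domain → licit binder.
*Rania₄* does not c-command the anaphor → cannot bind it.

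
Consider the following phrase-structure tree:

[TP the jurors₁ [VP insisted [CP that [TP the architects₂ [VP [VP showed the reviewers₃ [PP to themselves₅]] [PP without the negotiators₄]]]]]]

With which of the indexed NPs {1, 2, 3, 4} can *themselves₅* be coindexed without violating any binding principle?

*themselves* is an anaphor, so Principle A applies: it must be bound in its binding domain.
Binding domain of *themselves₅*: the embedded TP, whose subject is the architects₂.
*the jurors₁* c-commands the anaphor but is outside its binding domain → cannot satisfy Principle A.
*the architects₂* c-commands the anaphor within its binding domain → licit binder.
*the reviewers₃* c-commands the anaphor within its binding domain → licit binder.
*the negotiators₄* does not c-command the anaphor → cannot bind it.

{2, 3}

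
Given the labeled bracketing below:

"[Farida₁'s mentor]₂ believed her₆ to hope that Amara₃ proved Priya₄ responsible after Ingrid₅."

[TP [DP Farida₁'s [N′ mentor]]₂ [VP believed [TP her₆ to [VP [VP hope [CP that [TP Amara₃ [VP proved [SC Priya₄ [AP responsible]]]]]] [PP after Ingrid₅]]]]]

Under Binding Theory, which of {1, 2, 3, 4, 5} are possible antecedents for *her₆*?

{1}

*her* is a pronoun, so Principle B applies: it must be free in its binding domain.
Binding domain of *her₆*: the matrix TP, whose subject is [Farida₁'s mentor]₂.
*Farida₁* and the pronoun do not c-command one another → neither Principle B nor Principle C is at stake; coindexation permitted.
*[Farida₁'s mentor]₂* c-commands the pronoun within its binding domain → coindexation would violate Principle B.
*Amara₃*: the pronoun c-commands this R-expression → coindexation would violate Principle C on *Amara₃*.
*Priya₄*: the pronoun c-commands this R-expression → coindexation would violate Principle C on *Priya₄*.
*Ingrid₅*: the pronoun c-commands this R-expression → coindexation would violate Principle C on *Ingrid₅*.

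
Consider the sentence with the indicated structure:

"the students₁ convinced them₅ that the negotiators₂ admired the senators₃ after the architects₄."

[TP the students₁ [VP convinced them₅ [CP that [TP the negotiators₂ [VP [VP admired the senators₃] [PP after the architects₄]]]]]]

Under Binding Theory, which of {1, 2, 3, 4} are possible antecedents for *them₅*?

none

*them* is a pronoun, so Principle B applies: it must be free in its binding domain.
Binding domain of *them₅*: the matrix TP, whose subject is the students₁.
*the students₁* c-commands the pronoun within its binding domain → coindexation would violate Principle B.
*the negotiators₂*: the pronoun c-commands this R-expression → coindexation would violate Principle C on *the negotiators₂*.
*the senators₃*: the pronoun c-commands this R-expression → coindexation would violate Principle C on *the senators₃*.
*the architects₄*: the pronoun c-commands this R-expression → coindexation would violate Principle C on *the architects₄*.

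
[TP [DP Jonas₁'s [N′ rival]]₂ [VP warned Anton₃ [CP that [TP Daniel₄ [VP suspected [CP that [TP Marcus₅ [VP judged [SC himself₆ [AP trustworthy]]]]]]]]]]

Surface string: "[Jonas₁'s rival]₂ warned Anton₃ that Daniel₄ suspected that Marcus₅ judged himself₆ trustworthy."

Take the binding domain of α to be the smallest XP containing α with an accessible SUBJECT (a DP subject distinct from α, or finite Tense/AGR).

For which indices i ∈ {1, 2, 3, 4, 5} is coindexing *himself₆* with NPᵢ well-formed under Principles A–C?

{5}

*himself* is an anaphor, so Principle A applies: it must be bound in its binding domain.
Binding domain of *himself₆*: the embedded TP, whose subject is Marcus₅.
*Jonas₁* does not c-command the anaphor → cannot bind it.
*[Jonas₁'s rival]₂* c-commands the anaphor but is outside its binding domain → cannot satisfy Principle A.
*Anton₃* c-commands the anaphor but is outside its binding domain → cannot satisfy Principle A.
*Daniel₄* c-commands the anaphor but is outside its binding domain → cannot satisfy Principle A.
*Marcus₅* c-commands the anaphor within its binding domain → licit binder.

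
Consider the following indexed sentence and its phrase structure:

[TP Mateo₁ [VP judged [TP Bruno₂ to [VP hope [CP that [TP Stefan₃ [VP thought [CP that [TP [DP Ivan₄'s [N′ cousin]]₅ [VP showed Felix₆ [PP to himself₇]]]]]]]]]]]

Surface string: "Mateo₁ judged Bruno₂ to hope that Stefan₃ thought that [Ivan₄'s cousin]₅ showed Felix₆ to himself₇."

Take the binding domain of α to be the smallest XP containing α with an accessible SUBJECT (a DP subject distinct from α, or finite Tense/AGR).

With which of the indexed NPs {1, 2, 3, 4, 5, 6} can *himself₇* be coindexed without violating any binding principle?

{5, 6}

*himself* is an anaphor, so Principle A applies: it must be bound in its binding domain.
Binding domain of *himself₇*: the embedded TP, whose subject is [Ivan₄'s cousin]₅.
*Mateo₁* c-commands the anaphor but is outside its binding domain → cannot satisfy Principle A.
*Bruno₂* c-commands the anaphor but is outside its binding domain → cannot satisfy Principle A.
*Stefan₃* c-commands the anaphor but is outside its binding domain → cannot satisfy Principle A.
*Ivan₄* does not c-command the anaphor → cannot bind it.
*[Ivan₄'s cousin]₅* c-commands the anaphor within its binding domain → licit binder.
*Felix₆* c-commands the anaphor within its binding domain → licit binder.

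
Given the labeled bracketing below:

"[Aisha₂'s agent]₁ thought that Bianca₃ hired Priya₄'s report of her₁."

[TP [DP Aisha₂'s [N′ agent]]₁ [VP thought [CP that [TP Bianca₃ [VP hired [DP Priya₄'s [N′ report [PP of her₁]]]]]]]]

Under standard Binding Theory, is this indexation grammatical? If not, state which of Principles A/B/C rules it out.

The two coindexed NPs are *[Aisha₂'s agent]₁* and *her₁*.
*her₁* is a pronoun; its binding domain is the possessed DP, whose subject is Priya₄. Within that domain it is c-commanded only by *Priya₄*, which carries a different index — the pronoun is free locally, so Principle B holds.
*[Aisha₂'s agent]₁* is an R-expression; *her₁* does not c-command it, and no other NP shares its index, so Principle C is satisfied.
All principles are respected.

grammatical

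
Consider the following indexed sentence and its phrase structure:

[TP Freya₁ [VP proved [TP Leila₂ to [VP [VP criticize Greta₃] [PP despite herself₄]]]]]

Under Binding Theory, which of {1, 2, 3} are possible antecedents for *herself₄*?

{2}

*herself* is an anaphor, so Principle A applies: it must be bound in its binding domain.
Binding domain of *herself₄*: the embedded TP, whose subject is Leila₂.
*Freya₁* c-commands the anaphor but is outside its binding domain → cannot satisfy Principle A.
*Leila₂* c-commands the anaphor within its binding domain → licit binder.
*Greta₃* does not c-command the anaphor → cannot bind it.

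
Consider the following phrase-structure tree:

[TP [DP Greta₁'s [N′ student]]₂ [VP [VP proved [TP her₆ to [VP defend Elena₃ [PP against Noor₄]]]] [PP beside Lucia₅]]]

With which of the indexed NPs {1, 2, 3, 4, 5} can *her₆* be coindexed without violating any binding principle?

*her* is a pronoun, so Principle B applies: it must be free in its binding domain.
Binding domain of *her₆*: the matrix TP, whose subject is [Greta₁'s student]₂.
*Greta₁* and the pronoun do not c-command one another → neither Principle B nor Principle C is at stake; coindexation permitted.
*[Greta₁'s student]₂* c-commands the pronoun within its binding domain → coindexation would violate Principle B.
*Elena₃*: the pronoun c-commands this R-expression → coindexation would violate Principle C on *Elena₃*.
*Noor₄*: the pronoun c-commands this R-expression → coindexation would violate Principle C on *Noor₄*.
*Lucia₅* and the pronoun do not c-command one another → neither Principle B nor Principle C is at stake; coindexation permitted.

{1, 5}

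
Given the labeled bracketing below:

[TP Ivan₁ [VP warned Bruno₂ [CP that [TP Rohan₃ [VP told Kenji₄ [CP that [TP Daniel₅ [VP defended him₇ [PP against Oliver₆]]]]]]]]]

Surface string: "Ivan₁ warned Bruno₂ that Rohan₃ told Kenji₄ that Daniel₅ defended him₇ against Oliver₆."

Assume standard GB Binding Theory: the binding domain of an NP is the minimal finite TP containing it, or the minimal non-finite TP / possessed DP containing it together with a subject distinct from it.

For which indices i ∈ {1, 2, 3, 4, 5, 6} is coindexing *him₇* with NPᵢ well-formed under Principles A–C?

{1, 2, 3, 4}

*him* is a pronoun, so Principle B applies: it must be free in its binding domain.
Binding domain of *him₇*: the embedded TP, whose subject is Daniel₅.
*Ivan₁* c-commands the pronoun but from outside its binding domain, and is not c-commanded by it → coindexation permitted.
*Bruno₂* c-commands the pronoun but from outside its binding domain, and is not c-commanded by it → coindexation permitted.
*Rohan₃* c-commands the pronoun but from outside its binding domain, and is not c-commanded by it → coindexation permitted.
*Kenji₄* c-commands the pronoun but from outside its binding domain, and is not c-commanded by it → coindexation permitted.
*Daniel₅* c-commands the pronoun within its binding domain → coindexation would violate Principle B.
*Oliver₆*: the pronoun c-commands this R-expression → coindexation would violate Principle C on *Oliver₆*.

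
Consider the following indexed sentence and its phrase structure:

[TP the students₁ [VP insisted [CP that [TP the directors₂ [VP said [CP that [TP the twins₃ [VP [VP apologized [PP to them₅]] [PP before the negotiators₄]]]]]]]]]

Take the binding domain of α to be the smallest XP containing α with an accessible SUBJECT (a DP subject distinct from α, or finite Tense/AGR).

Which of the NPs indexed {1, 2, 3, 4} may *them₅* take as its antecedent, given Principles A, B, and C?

*them* is a pronoun, so Principle B applies: it must be free in its binding domain.
Binding domain of *them₅*: the embedded TP, whose subject is the twins₃.
*the students₁* c-commands the pronoun but from outside its binding domain, and is not c-commanded by it → coindexation permitted.
*the directors₂* c-commands the pronoun but from outside its binding domain, and is not c-commanded by it → coindexation permitted.
*the twins₃* c-commands the pronoun within its binding domain → coindexation would violate Principle B.
*the negotiators₄* and the pronoun do not c-command one another → neither Principle B nor Principle C is at stake; coindexation permitted.

{1, 2, 4}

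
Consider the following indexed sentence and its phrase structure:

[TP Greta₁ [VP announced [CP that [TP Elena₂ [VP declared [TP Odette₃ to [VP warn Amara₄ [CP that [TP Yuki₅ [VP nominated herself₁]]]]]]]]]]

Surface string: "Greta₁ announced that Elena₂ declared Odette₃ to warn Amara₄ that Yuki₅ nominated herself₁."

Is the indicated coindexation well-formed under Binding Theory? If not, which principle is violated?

The two coindexed NPs are *Greta₁* and *herself₁*.
*herself₁* is an anaphor. Principle A requires it to be bound within its binding domain — the embedded TP, whose subject is Yuki₅.
Within that domain it is c-commanded by *Yuki₅*, which does not share its index.
*Greta₁* does c-command the anaphor, but from outside its binding domain.
The anaphor is unbound in its domain → Principle A violation.

Principle A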